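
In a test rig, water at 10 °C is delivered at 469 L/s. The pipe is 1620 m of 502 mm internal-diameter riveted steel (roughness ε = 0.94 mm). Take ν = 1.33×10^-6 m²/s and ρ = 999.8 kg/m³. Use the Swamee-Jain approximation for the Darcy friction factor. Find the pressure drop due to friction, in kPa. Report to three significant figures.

V = 4Q/(πD²) = 4·0.469/(π·0.502²) = 2.370 m/s
Re = VD/ν = 2.370·0.502/1.33×10^-6 = 8.94×10^5 → turbulent
ε/D = 0.94/502 = 0.00187
Swamee-Jain: f = 0.02331
h_f = f(L/D)V²/(2g) = 0.02331·(1620/0.502)·2.370²/(2·9.81) = 21.53 m
Δp = ρg·h_f = 999.8·9.81·21.53 = 211.2 kPa

Δp ≈ 211 kPa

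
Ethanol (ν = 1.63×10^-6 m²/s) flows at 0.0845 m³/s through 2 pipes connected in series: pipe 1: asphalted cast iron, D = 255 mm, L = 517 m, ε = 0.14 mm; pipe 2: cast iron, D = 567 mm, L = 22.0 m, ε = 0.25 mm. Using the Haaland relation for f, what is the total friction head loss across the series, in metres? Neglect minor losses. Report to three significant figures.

Pipe 1: V = 1.655 m/s, Re = 2.59×10^5, ε/D = 5.49×10^-4, f = 0.01853, h_1 = f(L/D)V²/2g = 5.242 m
Pipe 2: V = 0.3347 m/s, Re = 1.16×10^5, ε/D = 4.41×10^-4, f = 0.01943, h_2 = f(L/D)V²/2g = 0.004303 m
Series → Q common, losses add: H = Σh = 5.246 m

H ≈ 5.25 m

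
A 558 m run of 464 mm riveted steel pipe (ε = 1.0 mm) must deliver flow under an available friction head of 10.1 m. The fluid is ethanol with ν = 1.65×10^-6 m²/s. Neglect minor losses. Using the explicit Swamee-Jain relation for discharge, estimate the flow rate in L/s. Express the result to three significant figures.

Swamee-Jain (Type II): Q = -0.965·√(gD⁵h_f/L)·ln[ε/(3.7D) + √(3.17ν²L/(gD³h_f))]
√(gD⁵h_f/L) = √(9.81·0.464⁵·10.1/558) = 0.06180
ε/(3.7D) = 5.82×10^-4; √(3.17ν²L/(gD³h_f)) = 2.21×10^-5
Q = -0.965·0.06180·ln(6.045×10^-4) = 0.4420 m³/s
Check: V = 2.61 m/s, Re = 7.35×10^5, f = 0.02422, h_f = 10.1 m ≈ 10.1 m ✓

Q ≈ 442 L/s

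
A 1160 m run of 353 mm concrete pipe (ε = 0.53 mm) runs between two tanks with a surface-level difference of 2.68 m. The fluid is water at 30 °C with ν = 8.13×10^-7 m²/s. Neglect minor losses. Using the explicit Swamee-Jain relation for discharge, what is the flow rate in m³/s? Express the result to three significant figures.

Q ≈ 0.0828 m³/s

Swamee-Jain (Type II): Q = -0.965·√(gD⁵h_f/L)·ln[ε/(3.7D) + √(3.17ν²L/(gD³h_f))]
√(gD⁵h_f/L) = √(9.81·0.353⁵·2.68/1160) = 0.01115
ε/(3.7D) = 4.06×10^-4; √(3.17ν²L/(gD³h_f)) = 4.58×10^-5
Q = -0.965·0.01115·ln(4.516×10^-4) = 0.08285 m³/s
Check: V = 0.847 m/s, Re = 3.68×10^5, f = 0.02247, h_f = 2.70 m ≈ 2.68 m ✓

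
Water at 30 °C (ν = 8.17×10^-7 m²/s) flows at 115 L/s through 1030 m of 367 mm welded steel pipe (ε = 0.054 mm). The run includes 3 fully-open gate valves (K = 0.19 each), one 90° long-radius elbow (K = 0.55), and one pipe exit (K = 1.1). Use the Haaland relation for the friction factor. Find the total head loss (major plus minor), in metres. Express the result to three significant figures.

H_L ≈ 2.64 m

V = 4Q/(πD²) = 1.087 m/s; V²/2g = 0.06024 m
Re = 4.88×10^5, ε/D = 1.47×10^-4 → f = 0.01481 (Haaland)
Major: h_f = f(L/D)·V²/2g = 0.01481·2807·0.06024 = 2.503 m
Minor: ΣK = 2.22; h_m = ΣK·V²/2g = 0.1337 m
Total H_L = 2.503 + 0.1337 = 2.637 m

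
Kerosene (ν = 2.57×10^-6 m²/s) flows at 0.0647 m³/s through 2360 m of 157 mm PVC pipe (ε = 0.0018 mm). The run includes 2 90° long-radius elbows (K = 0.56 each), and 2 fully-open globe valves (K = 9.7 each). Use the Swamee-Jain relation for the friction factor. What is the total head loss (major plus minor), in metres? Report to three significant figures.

V = 4Q/(πD²) = 3.342 m/s; V²/2g = 0.5693 m
Re = 2.04×10^5, ε/D = 1.15×10^-5 → f = 0.01558 (Swamee-Jain)
Major: h_f = f(L/D)·V²/2g = 0.01558·15032·0.5693 = 133.3 m
Minor: ΣK = 20.5; h_m = ΣK·V²/2g = 11.68 m
Total H_L = 133.3 + 11.68 = 145.0 m

H_L ≈ 145 m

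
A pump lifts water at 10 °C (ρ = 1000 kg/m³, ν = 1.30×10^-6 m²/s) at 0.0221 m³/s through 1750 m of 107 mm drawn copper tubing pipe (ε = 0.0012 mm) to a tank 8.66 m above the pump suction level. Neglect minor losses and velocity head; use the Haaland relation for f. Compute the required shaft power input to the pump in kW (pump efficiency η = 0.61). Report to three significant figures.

P_shaft ≈ 30.9 kW

V = 4Q/(πD²) = 2.458 m/s; Re = 2.02×10^5; ε/D = 1.12×10^-5; f = 0.01553
h_f = f(L/D)V²/2g = 78.21 m
Total head H = z + h_f = 8.66 + 78.21 = 86.87 m
P_hyd = ρgQH = 1000·9.81·0.0221·86.87 = 18.83 kW
P_shaft = P_hyd/η = 18.83/0.61 = 30.87 kW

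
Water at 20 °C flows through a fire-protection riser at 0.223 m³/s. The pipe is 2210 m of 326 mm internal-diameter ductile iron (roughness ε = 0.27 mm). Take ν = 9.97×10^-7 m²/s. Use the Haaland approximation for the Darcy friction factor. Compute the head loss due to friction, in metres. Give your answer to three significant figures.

h_f ≈ 47.2 m

V = 4Q/(πD²) = 4·0.223/(π·0.326²) = 2.672 m/s
Re = VD/ν = 2.672·0.326/9.97×10^-7 = 8.74×10^5 → turbulent
ε/D = 0.27/326 = 8.28×10^-4
Haaland: f = 0.01915
h_f = f(L/D)V²/(2g) = 0.01915·(2210/0.326)·2.672²/(2·9.81) = 47.23 m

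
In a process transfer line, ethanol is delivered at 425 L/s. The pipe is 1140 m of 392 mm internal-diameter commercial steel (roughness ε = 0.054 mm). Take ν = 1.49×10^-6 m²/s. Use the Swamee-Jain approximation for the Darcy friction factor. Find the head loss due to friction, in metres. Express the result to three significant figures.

h_f ≈ 25.9 m

V = 4Q/(πD²) = 4·0.425/(π·0.392²) = 3.521 m/s
Re = VD/ν = 3.521·0.392/1.49×10^-6 = 9.26×10^5 → turbulent
ε/D = 0.054/392 = 1.38×10^-4
Swamee-Jain: f = 0.01411
h_f = f(L/D)V²/(2g) = 0.01411·(1140/0.392)·3.521²/(2·9.81) = 25.93 m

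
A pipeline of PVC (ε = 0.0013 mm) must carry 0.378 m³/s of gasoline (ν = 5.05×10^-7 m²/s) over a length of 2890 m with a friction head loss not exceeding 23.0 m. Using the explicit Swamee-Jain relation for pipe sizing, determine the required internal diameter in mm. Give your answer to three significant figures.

Swamee-Jain (Type III): D = 0.66·[ε^1.25·(LQ²/(gh_f))^4.75 + ν·Q^9.4·(L/(gh_f))^5.2]^0.04
LQ²/(gh_f) = 1.830; L/(gh_f) = 12.81
Term 1 = ε^1.25·(…)^4.75 = 7.75×10^-7; Term 2 = ν·Q^9.4·(…)^5.2 = 3.10×10^-5
D = 0.66·(7.75×10^-7 + 3.10×10^-5)^0.04 = 0.4361 m = 436 mm
Check: V = 2.53 m/s, Re = 2.19×10^6, f = 0.01034, h_f = 22.4 m ≈ 23.0 m ✓

D ≈ 436 mm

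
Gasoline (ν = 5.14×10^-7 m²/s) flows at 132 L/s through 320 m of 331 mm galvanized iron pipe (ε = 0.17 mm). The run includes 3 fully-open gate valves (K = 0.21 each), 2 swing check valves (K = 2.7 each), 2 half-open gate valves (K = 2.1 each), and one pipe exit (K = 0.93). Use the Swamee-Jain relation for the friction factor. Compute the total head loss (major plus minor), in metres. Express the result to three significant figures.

H_L ≈ 3.36 m

V = 4Q/(πD²) = 1.534 m/s; V²/2g = 0.1199 m
Re = 9.88×10^5, ε/D = 5.14×10^-4 → f = 0.01740 (Swamee-Jain)
Major: h_f = f(L/D)·V²/2g = 0.01740·966.8·0.1199 = 2.017 m
Minor: ΣK = 11.2; h_m = ΣK·V²/2g = 1.339 m
Total H_L = 2.017 + 1.339 = 3.356 m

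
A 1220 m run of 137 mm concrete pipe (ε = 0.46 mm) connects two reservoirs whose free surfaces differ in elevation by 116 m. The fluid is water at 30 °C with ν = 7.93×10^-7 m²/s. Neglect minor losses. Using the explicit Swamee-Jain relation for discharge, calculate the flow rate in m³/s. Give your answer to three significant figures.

Q ≈ 0.0452 m³/s

Swamee-Jain (Type II): Q = -0.965·√(gD⁵h_f/L)·ln[ε/(3.7D) + √(3.17ν²L/(gD³h_f))]
√(gD⁵h_f/L) = √(9.81·0.137⁵·116/1220) = 0.006709
ε/(3.7D) = 9.07×10^-4; √(3.17ν²L/(gD³h_f)) = 2.88×10^-5
Q = -0.965·0.006709·ln(9.363×10^-4) = 0.04515 m³/s
Check: V = 3.06 m/s, Re = 5.29×10^5, f = 0.02735, h_f = 116 m ≈ 116 m ✓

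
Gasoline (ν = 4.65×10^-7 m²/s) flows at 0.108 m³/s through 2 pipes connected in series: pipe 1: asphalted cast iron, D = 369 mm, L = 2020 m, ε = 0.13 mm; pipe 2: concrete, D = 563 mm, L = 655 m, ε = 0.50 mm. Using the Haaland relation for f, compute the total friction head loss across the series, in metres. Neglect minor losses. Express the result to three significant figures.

H ≈ 4.83 m

Pipe 1: V = 1.010 m/s, Re = 8.01×10^5, ε/D = 3.52×10^-4, f = 0.01619, h_1 = f(L/D)V²/2g = 4.606 m
Pipe 2: V = 0.4338 m/s, Re = 5.25×10^5, ε/D = 8.88×10^-4, f = 0.01966, h_2 = f(L/D)V²/2g = 0.2194 m
Series → Q common, losses add: H = Σh = 4.826 m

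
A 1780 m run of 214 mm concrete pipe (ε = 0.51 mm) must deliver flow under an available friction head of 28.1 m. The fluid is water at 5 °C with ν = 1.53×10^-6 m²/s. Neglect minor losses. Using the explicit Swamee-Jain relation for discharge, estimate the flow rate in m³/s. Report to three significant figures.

Swamee-Jain (Type II): Q = -0.965·√(gD⁵h_f/L)·ln[ε/(3.7D) + √(3.17ν²L/(gD³h_f))]
√(gD⁵h_f/L) = √(9.81·0.214⁵·28.1/1780) = 0.008337
ε/(3.7D) = 6.44×10^-4; √(3.17ν²L/(gD³h_f)) = 6.99×10^-5
Q = -0.965·0.008337·ln(7.140×10^-4) = 0.05828 m³/s
Check: V = 1.62 m/s, Re = 2.27×10^5, f = 0.02542, h_f = 28.3 m ≈ 28.1 m ✓

Q ≈ 0.0583 m³/s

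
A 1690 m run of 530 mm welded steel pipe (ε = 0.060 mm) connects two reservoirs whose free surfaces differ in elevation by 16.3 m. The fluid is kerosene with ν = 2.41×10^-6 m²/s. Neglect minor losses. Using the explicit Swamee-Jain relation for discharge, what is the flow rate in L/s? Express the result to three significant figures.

Swamee-Jain (Type II): Q = -0.965·√(gD⁵h_f/L)·ln[ε/(3.7D) + √(3.17ν²L/(gD³h_f))]
√(gD⁵h_f/L) = √(9.81·0.530⁵·16.3/1690) = 0.06290
ε/(3.7D) = 3.06×10^-5; √(3.17ν²L/(gD³h_f)) = 3.62×10^-5
Q = -0.965·0.06290·ln(6.675×10^-5) = 0.5836 m³/s
Check: V = 2.65 m/s, Re = 5.82×10^5, f = 0.01439, h_f = 16.4 m ≈ 16.3 m ✓

Q ≈ 584 L/s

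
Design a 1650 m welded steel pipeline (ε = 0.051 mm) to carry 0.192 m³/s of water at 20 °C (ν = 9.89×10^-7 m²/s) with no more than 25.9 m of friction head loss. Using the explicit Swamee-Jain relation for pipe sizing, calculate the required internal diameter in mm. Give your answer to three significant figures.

D ≈ 313 mm

Swamee-Jain (Type III): D = 0.66·[ε^1.25·(LQ²/(gh_f))^4.75 + ν·Q^9.4·(L/(gh_f))^5.2]^0.04
LQ²/(gh_f) = 0.2394; L/(gh_f) = 6.494
Term 1 = ε^1.25·(…)^4.75 = 4.84×10^-9; Term 2 = ν·Q^9.4·(…)^5.2 = 3.04×10^-9
D = 0.66·(4.84×10^-9 + 3.04×10^-9)^0.04 = 0.3129 m = 313 mm
Check: V = 2.50 m/s, Re = 7.90×10^5, f = 0.01458, h_f = 24.4 m ≈ 25.9 m ✓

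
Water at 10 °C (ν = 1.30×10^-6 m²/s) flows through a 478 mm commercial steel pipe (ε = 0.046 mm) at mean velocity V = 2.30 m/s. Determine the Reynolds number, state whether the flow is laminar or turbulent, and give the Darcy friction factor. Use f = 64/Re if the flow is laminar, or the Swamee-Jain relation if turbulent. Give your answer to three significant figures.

Re ≈ 8.46×10^5; turbulent; f ≈ 0.0137

Re = VD/ν = 2.300·0.478/1.30×10^-6 = 8.46×10^5
Re > 4000 → turbulent; ε/D = 9.62×10^-5
Swamee-Jain: f = 0.01365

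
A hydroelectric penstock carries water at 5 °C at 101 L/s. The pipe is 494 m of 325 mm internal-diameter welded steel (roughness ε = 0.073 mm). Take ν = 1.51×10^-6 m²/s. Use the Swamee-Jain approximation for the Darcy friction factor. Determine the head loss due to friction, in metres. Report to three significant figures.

h_f ≈ 1.92 m

V = 4Q/(πD²) = 4·0.101/(π·0.325²) = 1.217 m/s
Re = VD/ν = 1.217·0.325/1.51×10^-6 = 2.62×10^5 → turbulent
ε/D = 0.073/325 = 2.25×10^-4
Swamee-Jain: f = 0.01675
h_f = f(L/D)V²/(2g) = 0.01675·(494/0.325)·1.217²/(2·9.81) = 1.923 m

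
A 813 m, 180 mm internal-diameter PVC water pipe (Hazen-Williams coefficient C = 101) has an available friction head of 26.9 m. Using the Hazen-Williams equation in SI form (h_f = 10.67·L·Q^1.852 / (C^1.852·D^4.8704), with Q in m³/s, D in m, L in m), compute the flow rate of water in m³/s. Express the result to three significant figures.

Rearranging: Q = [h_f·C^1.852·D^4.8704 / (10.67·L)]^(1/1.852)
Q = [26.9·101^1.852·0.180^4.8704 / (10.67·813)]^0.540 = 0.04913 m³/s

Q ≈ 0.0491 m³/s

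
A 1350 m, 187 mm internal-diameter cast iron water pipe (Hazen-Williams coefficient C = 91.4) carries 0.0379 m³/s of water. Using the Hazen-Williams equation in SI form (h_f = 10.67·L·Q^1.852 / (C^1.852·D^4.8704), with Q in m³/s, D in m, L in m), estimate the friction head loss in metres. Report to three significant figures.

h_f ≈ 27.6 m

h_f = 10.67·1350·0.0379^1.852 / (91.4^1.852·0.187^4.8704) = 27.60 m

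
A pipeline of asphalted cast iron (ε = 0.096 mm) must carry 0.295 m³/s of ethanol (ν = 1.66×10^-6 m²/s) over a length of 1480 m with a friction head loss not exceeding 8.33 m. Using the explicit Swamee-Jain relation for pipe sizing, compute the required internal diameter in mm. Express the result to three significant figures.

D ≈ 463 mm

Swamee-Jain (Type III): D = 0.66·[ε^1.25·(LQ²/(gh_f))^4.75 + ν·Q^9.4·(L/(gh_f))^5.2]^0.04
LQ²/(gh_f) = 1.576; L/(gh_f) = 18.11
Term 1 = ε^1.25·(…)^4.75 = 8.25×10^-5; Term 2 = ν·Q^9.4·(…)^5.2 = 5.99×10^-5
D = 0.66·(8.25×10^-5 + 5.99×10^-5)^0.04 = 0.4631 m = 463 mm
Check: V = 1.75 m/s, Re = 4.89×10^5, f = 0.01561, h_f = 7.80 m ≈ 8.33 m ✓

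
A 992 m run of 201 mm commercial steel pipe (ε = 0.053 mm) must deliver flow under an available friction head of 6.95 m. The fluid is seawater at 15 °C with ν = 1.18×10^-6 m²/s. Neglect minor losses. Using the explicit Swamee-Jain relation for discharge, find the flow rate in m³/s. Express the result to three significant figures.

Swamee-Jain (Type II): Q = -0.965·√(gD⁵h_f/L)·ln[ε/(3.7D) + √(3.17ν²L/(gD³h_f))]
√(gD⁵h_f/L) = √(9.81·0.201⁵·6.95/992) = 0.004749
ε/(3.7D) = 7.13×10^-5; √(3.17ν²L/(gD³h_f)) = 8.89×10^-5
Q = -0.965·0.004749·ln(1.602×10^-4) = 0.04005 m³/s
Check: V = 1.26 m/s, Re = 2.15×10^5, f = 0.01741, h_f = 6.98 m ≈ 6.95 m ✓

Q ≈ 0.0400 m³/s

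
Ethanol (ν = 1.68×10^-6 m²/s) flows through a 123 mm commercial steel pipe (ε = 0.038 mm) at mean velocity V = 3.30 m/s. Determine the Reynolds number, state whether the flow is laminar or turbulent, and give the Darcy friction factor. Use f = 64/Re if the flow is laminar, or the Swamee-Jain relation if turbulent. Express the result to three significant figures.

Re = VD/ν = 3.300·0.123/1.68×10^-6 = 2.42×10^5
Re > 4000 → turbulent; ε/D = 3.09×10^-4
Swamee-Jain: f = 0.01749

Re ≈ 2.42×10^5; turbulent; f ≈ 0.0175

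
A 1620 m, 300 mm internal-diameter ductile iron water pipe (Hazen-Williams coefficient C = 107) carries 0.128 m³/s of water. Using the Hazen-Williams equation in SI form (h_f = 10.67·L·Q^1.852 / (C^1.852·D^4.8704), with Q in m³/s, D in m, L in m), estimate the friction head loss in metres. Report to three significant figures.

h_f = 10.67·1620·0.128^1.852 / (107^1.852·0.300^4.8704) = 23.57 m

h_f ≈ 23.6 m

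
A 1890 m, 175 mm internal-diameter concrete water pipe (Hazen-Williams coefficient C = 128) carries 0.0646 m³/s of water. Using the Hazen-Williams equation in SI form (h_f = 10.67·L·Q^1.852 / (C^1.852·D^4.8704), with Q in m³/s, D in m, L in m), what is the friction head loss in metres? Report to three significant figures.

h_f ≈ 76.8 m

h_f = 10.67·1890·0.0646^1.852 / (128^1.852·0.175^4.8704) = 76.79 m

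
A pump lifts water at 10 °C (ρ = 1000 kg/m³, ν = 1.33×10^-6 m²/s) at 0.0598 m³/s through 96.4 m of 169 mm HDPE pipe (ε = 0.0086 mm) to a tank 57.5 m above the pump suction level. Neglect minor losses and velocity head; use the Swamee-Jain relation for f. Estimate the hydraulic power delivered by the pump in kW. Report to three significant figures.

V = 4Q/(πD²) = 2.666 m/s; Re = 3.39×10^5; ε/D = 5.09×10^-5; f = 0.01466
h_f = f(L/D)V²/2g = 3.030 m
Total head H = z + h_f = 57.5 + 3.030 = 60.53 m
P_hyd = ρgQH = 1000·9.81·0.0598·60.53 = 35.51 kW

P_hyd ≈ 35.5 kW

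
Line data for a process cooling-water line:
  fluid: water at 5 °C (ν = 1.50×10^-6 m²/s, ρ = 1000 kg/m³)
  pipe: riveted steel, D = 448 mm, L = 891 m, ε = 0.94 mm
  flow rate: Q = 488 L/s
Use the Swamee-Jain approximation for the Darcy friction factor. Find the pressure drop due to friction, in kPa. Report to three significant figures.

V = 4Q/(πD²) = 4·0.488/(π·0.448²) = 3.096 m/s
Re = VD/ν = 3.096·0.448/1.50×10^-6 = 9.25×10^5 → turbulent
ε/D = 0.94/448 = 0.00210
Swamee-Jain: f = 0.02399
h_f = f(L/D)V²/(2g) = 0.02399·(891/0.448)·3.096²/(2·9.81) = 23.31 m
Δp = ρg·h_f = 1000·9.81·23.31 = 228.7 kPa

Δp ≈ 229 kPa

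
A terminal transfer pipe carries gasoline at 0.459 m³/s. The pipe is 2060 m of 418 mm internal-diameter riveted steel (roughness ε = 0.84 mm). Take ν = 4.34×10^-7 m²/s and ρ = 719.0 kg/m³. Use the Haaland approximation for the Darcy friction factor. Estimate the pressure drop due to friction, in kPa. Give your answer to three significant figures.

V = 4Q/(πD²) = 4·0.459/(π·0.418²) = 3.345 m/s
Re = VD/ν = 3.345·0.418/4.34×10^-7 = 3.22×10^6 → turbulent
ε/D = 0.84/418 = 0.00201
Haaland: f = 0.02355
h_f = f(L/D)V²/(2g) = 0.02355·(2060/0.418)·3.345²/(2·9.81) = 66.17 m
Δp = ρg·h_f = 719.0·9.81·66.17 = 466.7 kPa

Δp ≈ 467 kPa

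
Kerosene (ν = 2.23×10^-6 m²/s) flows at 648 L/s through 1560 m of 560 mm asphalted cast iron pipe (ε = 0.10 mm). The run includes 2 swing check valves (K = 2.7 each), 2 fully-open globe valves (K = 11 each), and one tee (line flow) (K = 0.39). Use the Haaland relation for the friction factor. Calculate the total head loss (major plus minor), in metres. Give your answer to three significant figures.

V = 4Q/(πD²) = 2.631 m/s; V²/2g = 0.3528 m
Re = 6.61×10^5, ε/D = 1.79×10^-4 → f = 0.01475 (Haaland)
Major: h_f = f(L/D)·V²/2g = 0.01475·2786·0.3528 = 14.49 m
Minor: ΣK = 27.8; h_m = ΣK·V²/2g = 9.804 m
Total H_L = 14.49 + 9.804 = 24.30 m

H_L ≈ 24.3 m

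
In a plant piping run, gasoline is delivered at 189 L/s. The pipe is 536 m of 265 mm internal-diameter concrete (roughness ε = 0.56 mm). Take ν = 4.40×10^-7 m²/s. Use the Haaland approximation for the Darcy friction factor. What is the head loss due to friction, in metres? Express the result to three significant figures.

h_f ≈ 28.9 m

V = 4Q/(πD²) = 4·0.189/(π·0.265²) = 3.427 m/s
Re = VD/ν = 3.427·0.265/4.40×10^-7 = 2.06×10^6 → turbulent
ε/D = 0.56/265 = 0.00211
Haaland: f = 0.02389
h_f = f(L/D)V²/(2g) = 0.02389·(536/0.265)·3.427²/(2·9.81) = 28.92 m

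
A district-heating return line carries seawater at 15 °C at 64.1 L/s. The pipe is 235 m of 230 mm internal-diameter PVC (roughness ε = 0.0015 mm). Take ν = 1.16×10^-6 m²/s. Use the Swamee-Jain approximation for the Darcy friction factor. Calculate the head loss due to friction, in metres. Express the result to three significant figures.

h_f ≈ 1.78 m

V = 4Q/(πD²) = 4·0.0641/(π·0.230²) = 1.543 m/s
Re = VD/ν = 1.543·0.230/1.16×10^-6 = 3.06×10^5 → turbulent
ε/D = 0.0015/230 = 6.52×10^-6
Swamee-Jain: f = 0.01440
h_f = f(L/D)V²/(2g) = 0.01440·(235/0.230)·1.543²/(2·9.81) = 1.785 m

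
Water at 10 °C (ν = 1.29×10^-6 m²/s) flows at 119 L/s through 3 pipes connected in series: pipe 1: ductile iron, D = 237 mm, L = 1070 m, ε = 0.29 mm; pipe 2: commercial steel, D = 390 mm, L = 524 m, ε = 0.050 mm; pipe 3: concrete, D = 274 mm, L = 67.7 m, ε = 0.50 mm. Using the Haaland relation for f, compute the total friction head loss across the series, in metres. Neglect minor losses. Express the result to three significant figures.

Pipe 1: V = 2.697 m/s, Re = 4.96×10^5, ε/D = 0.00122, f = 0.02114, h_1 = f(L/D)V²/2g = 35.39 m
Pipe 2: V = 0.9962 m/s, Re = 3.01×10^5, ε/D = 1.28×10^-4, f = 0.01547, h_2 = f(L/D)V²/2g = 1.051 m
Pipe 3: V = 2.018 m/s, Re = 4.29×10^5, ε/D = 0.00182, f = 0.02331, h_3 = f(L/D)V²/2g = 1.195 m
Series → Q common, losses add: H = Σh = 37.64 m

H ≈ 37.6 m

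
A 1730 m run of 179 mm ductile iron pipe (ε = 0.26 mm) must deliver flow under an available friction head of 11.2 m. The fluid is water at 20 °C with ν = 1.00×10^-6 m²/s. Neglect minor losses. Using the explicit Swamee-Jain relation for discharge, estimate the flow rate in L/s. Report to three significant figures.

Q ≈ 25.2 L/s

Swamee-Jain (Type II): Q = -0.965·√(gD⁵h_f/L)·ln[ε/(3.7D) + √(3.17ν²L/(gD³h_f))]
√(gD⁵h_f/L) = √(9.81·0.179⁵·11.2/1730) = 0.003416
ε/(3.7D) = 3.93×10^-4; √(3.17ν²L/(gD³h_f)) = 9.33×10^-5
Q = -0.965·0.003416·ln(4.859×10^-4) = 0.02515 m³/s
Check: V = 1.000 m/s, Re = 1.79×10^5, f = 0.02294, h_f = 11.3 m ≈ 11.2 m ✓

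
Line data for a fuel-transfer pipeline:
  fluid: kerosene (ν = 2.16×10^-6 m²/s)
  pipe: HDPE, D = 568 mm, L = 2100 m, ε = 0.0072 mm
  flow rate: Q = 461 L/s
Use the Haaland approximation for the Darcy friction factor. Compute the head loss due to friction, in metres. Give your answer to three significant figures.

V = 4Q/(πD²) = 4·0.461/(π·0.568²) = 1.819 m/s
Re = VD/ν = 1.819·0.568/2.16×10^-6 = 4.78×10^5 → turbulent
ε/D = 0.0072/568 = 1.27×10^-5
Haaland: f = 0.01331
h_f = f(L/D)V²/(2g) = 0.01331·(2100/0.568)·1.819²/(2·9.81) = 8.301 m

h_f ≈ 8.30 m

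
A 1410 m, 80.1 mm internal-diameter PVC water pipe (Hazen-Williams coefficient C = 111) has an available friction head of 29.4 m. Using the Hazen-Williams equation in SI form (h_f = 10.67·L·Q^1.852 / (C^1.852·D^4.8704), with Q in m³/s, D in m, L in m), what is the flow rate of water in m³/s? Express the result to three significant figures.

Rearranging: Q = [h_f·C^1.852·D^4.8704 / (10.67·L)]^(1/1.852)
Q = [29.4·111^1.852·0.0801^4.8704 / (10.67·1410)]^0.540 = 0.005004 m³/s

Q ≈ 0.00500 m³/s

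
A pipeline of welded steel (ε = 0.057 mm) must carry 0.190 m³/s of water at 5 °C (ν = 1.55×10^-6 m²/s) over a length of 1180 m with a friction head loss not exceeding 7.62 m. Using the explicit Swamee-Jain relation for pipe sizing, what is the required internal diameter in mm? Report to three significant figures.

D ≈ 376 mm

Swamee-Jain (Type III): D = 0.66·[ε^1.25·(LQ²/(gh_f))^4.75 + ν·Q^9.4·(L/(gh_f))^5.2]^0.04
LQ²/(gh_f) = 0.5699; L/(gh_f) = 15.79
Term 1 = ε^1.25·(…)^4.75 = 3.43×10^-7; Term 2 = ν·Q^9.4·(…)^5.2 = 4.38×10^-7
D = 0.66·(3.43×10^-7 + 4.38×10^-7)^0.04 = 0.3760 m = 376 mm
Check: V = 1.71 m/s, Re = 4.15×10^5, f = 0.01532, h_f = 7.17 m ≈ 7.62 m ✓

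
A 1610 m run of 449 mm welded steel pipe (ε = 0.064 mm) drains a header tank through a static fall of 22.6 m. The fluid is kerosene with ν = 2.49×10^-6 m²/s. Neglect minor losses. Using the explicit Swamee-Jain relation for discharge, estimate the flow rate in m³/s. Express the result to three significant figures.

Q ≈ 0.457 m³/s

Swamee-Jain (Type II): Q = -0.965·√(gD⁵h_f/L)·ln[ε/(3.7D) + √(3.17ν²L/(gD³h_f))]
√(gD⁵h_f/L) = √(9.81·0.449⁵·22.6/1610) = 0.05013
ε/(3.7D) = 3.85×10^-5; √(3.17ν²L/(gD³h_f)) = 3.97×10^-5
Q = -0.965·0.05013·ln(7.823×10^-5) = 0.4574 m³/s
Check: V = 2.89 m/s, Re = 5.21×10^5, f = 0.01488, h_f = 22.7 m ≈ 22.6 m ✓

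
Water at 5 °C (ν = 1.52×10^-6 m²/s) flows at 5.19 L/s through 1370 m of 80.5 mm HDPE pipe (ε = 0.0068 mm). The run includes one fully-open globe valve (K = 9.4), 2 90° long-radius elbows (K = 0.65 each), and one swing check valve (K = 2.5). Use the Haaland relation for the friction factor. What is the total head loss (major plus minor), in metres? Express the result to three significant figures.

H_L ≈ 19.3 m

V = 4Q/(πD²) = 1.020 m/s; V²/2g = 0.05300 m
Re = 5.40×10^4, ε/D = 8.45×10^-5 → f = 0.02060 (Haaland)
Major: h_f = f(L/D)·V²/2g = 0.02060·17019·0.05300 = 18.59 m
Minor: ΣK = 13.2; h_m = ΣK·V²/2g = 0.6996 m
Total H_L = 18.59 + 0.6996 = 19.28 m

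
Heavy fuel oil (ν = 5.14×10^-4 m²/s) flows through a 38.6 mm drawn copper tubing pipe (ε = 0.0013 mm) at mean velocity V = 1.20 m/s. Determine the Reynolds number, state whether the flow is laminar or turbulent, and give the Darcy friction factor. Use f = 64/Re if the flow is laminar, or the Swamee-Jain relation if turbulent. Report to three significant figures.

Re = VD/ν = 1.200·0.0386/5.14×10^-4 = 90.1
Re < 2300 → laminar → f = 64/Re = 0.7102

Re ≈ 90.1; laminar; f = 64/Re ≈ 0.710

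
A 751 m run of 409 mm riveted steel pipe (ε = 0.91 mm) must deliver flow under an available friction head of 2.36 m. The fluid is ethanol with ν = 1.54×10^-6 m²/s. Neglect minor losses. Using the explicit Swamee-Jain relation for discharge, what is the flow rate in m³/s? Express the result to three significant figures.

Swamee-Jain (Type II): Q = -0.965·√(gD⁵h_f/L)·ln[ε/(3.7D) + √(3.17ν²L/(gD³h_f))]
√(gD⁵h_f/L) = √(9.81·0.409⁵·2.36/751) = 0.01878
ε/(3.7D) = 6.01×10^-4; √(3.17ν²L/(gD³h_f)) = 5.97×10^-5
Q = -0.965·0.01878·ln(6.610×10^-4) = 0.1327 m³/s
Check: V = 1.01 m/s, Re = 2.68×10^5, f = 0.02488, h_f = 2.38 m ≈ 2.36 m ✓

Q ≈ 0.133 m³/s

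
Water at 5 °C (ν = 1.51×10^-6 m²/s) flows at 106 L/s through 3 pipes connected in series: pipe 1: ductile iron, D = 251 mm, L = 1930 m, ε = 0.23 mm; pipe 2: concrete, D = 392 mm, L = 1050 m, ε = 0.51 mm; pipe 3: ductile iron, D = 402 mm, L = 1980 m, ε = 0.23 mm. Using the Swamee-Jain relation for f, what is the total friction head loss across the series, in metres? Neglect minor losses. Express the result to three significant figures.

Pipe 1: V = 2.142 m/s, Re = 3.56×10^5, ε/D = 9.16×10^-4, f = 0.02024, h_1 = f(L/D)V²/2g = 36.39 m
Pipe 2: V = 0.8783 m/s, Re = 2.28×10^5, ε/D = 0.00130, f = 0.02216, h_2 = f(L/D)V²/2g = 2.334 m
Pipe 3: V = 0.8351 m/s, Re = 2.22×10^5, ε/D = 5.72×10^-4, f = 0.01914, h_3 = f(L/D)V²/2g = 3.351 m
Series → Q common, losses add: H = Σh = 42.08 m

H ≈ 42.1 m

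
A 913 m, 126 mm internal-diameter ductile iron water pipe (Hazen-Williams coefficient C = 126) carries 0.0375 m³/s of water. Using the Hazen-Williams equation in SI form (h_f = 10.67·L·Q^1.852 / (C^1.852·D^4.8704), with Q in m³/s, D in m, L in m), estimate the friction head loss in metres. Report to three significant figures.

h_f ≈ 69.1 m

h_f = 10.67·913·0.0375^1.852 / (126^1.852·0.126^4.8704) = 69.09 m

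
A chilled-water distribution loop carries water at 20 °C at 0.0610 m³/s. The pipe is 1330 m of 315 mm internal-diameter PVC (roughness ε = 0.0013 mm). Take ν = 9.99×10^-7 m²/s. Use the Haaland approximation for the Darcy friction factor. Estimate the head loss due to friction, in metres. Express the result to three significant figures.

V = 4Q/(πD²) = 4·0.0610/(π·0.315²) = 0.7827 m/s
Re = VD/ν = 0.7827·0.315/9.99×10^-7 = 2.47×10^5 → turbulent
ε/D = 0.0013/315 = 4.13×10^-6
Haaland: f = 0.01491
h_f = f(L/D)V²/(2g) = 0.01491·(1330/0.315)·0.7827²/(2·9.81) = 1.966 m

h_f ≈ 1.97 m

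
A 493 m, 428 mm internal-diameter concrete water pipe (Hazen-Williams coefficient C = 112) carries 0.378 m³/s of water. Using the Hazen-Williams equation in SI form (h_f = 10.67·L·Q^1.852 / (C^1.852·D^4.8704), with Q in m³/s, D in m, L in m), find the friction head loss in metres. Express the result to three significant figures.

h_f = 10.67·493·0.378^1.852 / (112^1.852·0.428^4.8704) = 8.677 m

h_f ≈ 8.68 m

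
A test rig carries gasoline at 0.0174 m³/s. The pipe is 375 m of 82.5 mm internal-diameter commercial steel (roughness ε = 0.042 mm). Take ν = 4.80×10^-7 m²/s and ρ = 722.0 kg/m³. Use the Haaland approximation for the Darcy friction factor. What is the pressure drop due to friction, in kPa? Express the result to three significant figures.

Δp ≈ 305 kPa

V = 4Q/(πD²) = 4·0.0174/(π·0.0825²) = 3.255 m/s
Re = VD/ν = 3.255·0.0825/4.80×10^-7 = 5.59×10^5 → turbulent
ε/D = 0.042/82.5 = 5.09×10^-4
Haaland: f = 0.01755
h_f = f(L/D)V²/(2g) = 0.01755·(375/0.0825)·3.255²/(2·9.81) = 43.08 m
Δp = ρg·h_f = 722.0·9.81·43.08 = 305.2 kPa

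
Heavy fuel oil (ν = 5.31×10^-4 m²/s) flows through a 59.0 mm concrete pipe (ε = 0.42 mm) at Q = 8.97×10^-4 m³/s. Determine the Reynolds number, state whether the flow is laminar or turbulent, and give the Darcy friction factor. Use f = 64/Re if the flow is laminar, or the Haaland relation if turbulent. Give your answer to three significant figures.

V = 4Q/(πD²) = 0.3281 m/s
Re = VD/ν = 0.3281·0.0590/5.31×10^-4 = 36.5
Re < 2300 → laminar → f = 64/Re = 1.756

Re ≈ 36.5; laminar; f = 64/Re ≈ 1.76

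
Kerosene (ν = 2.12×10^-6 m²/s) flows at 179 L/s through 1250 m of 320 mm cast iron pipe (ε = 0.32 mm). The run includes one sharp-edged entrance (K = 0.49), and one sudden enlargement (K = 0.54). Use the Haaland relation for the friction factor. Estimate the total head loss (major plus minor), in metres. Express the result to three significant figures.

V = 4Q/(πD²) = 2.226 m/s; V²/2g = 0.2525 m
Re = 3.36×10^5, ε/D = 0.00100 → f = 0.02044 (Haaland)
Major: h_f = f(L/D)·V²/2g = 0.02044·3906·0.2525 = 20.16 m
Minor: ΣK = 1.03; h_m = ΣK·V²/2g = 0.2601 m
Total H_L = 20.16 + 0.2601 = 20.42 m

H_L ≈ 20.4 m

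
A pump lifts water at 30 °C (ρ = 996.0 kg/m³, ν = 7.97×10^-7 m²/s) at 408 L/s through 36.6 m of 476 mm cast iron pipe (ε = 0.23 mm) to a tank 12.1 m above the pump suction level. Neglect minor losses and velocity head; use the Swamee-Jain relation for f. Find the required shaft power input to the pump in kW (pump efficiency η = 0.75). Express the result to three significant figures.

V = 4Q/(πD²) = 2.293 m/s; Re = 1.37×10^6; ε/D = 4.83×10^-4; f = 0.01704
h_f = f(L/D)V²/2g = 0.3510 m
Total head H = z + h_f = 12.1 + 0.3510 = 12.45 m
P_hyd = ρgQH = 996.0·9.81·0.408·12.45 = 49.64 kW
P_shaft = P_hyd/η = 49.64/0.75 = 66.18 kW

P_shaft ≈ 66.2 kW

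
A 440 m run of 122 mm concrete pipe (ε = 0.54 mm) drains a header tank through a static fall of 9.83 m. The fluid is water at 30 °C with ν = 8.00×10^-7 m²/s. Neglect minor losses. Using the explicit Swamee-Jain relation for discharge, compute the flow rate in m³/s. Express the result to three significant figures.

Swamee-Jain (Type II): Q = -0.965·√(gD⁵h_f/L)·ln[ε/(3.7D) + √(3.17ν²L/(gD³h_f))]
√(gD⁵h_f/L) = √(9.81·0.122⁵·9.83/440) = 0.002434
ε/(3.7D) = 0.00120; √(3.17ν²L/(gD³h_f)) = 7.14×10^-5
Q = -0.965·0.002434·ln(0.001268) = 0.01567 m³/s
Check: V = 1.34 m/s, Re = 2.04×10^5, f = 0.02996, h_f = 9.89 m ≈ 9.83 m ✓

Q ≈ 0.0157 m³/s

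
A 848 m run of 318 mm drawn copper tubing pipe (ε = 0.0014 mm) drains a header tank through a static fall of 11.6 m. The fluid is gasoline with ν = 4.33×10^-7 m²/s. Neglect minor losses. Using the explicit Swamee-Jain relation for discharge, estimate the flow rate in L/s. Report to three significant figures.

Swamee-Jain (Type II): Q = -0.965·√(gD⁵h_f/L)·ln[ε/(3.7D) + √(3.17ν²L/(gD³h_f))]
√(gD⁵h_f/L) = √(9.81·0.318⁵·11.6/848) = 0.02089
ε/(3.7D) = 1.19×10^-6; √(3.17ν²L/(gD³h_f)) = 1.17×10^-5
Q = -0.965·0.02089·ln(1.293×10^-5) = 0.2269 m³/s
Check: V = 2.86 m/s, Re = 2.10×10^6, f = 0.01046, h_f = 11.6 m ≈ 11.6 m ✓

Q ≈ 227 L/s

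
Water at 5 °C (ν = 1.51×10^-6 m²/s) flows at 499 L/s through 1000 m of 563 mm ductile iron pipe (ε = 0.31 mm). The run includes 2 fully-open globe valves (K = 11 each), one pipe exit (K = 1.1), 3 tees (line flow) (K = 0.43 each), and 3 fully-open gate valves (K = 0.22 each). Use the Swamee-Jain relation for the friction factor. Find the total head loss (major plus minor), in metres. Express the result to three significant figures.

H_L ≈ 11.6 m

V = 4Q/(πD²) = 2.004 m/s; V²/2g = 0.2048 m
Re = 7.47×10^5, ε/D = 5.51×10^-4 → f = 0.01779 (Swamee-Jain)
Major: h_f = f(L/D)·V²/2g = 0.01779·1776·0.2048 = 6.472 m
Minor: ΣK = 25.1; h_m = ΣK·V²/2g = 5.130 m
Total H_L = 6.472 + 5.130 = 11.60 m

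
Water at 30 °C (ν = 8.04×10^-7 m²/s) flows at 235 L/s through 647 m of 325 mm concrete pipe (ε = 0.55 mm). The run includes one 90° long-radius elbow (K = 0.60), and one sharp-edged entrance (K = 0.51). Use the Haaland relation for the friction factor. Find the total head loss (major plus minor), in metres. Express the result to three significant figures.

H_L ≈ 18.9 m

V = 4Q/(πD²) = 2.833 m/s; V²/2g = 0.4090 m
Re = 1.15×10^6, ε/D = 0.00169 → f = 0.02262 (Haaland)
Major: h_f = f(L/D)·V²/2g = 0.02262·1991·0.4090 = 18.42 m
Minor: ΣK = 1.11; h_m = ΣK·V²/2g = 0.4540 m
Total H_L = 18.42 + 0.4540 = 18.87 m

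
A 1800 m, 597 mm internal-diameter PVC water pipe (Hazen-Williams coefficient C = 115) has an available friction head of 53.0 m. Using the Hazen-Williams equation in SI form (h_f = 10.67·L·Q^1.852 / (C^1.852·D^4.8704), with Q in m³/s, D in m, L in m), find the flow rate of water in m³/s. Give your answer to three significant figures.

Q ≈ 1.23 m³/s

Rearranging: Q = [h_f·C^1.852·D^4.8704 / (10.67·L)]^(1/1.852)
Q = [53.0·115^1.852·0.597^4.8704 / (10.67·1800)]^0.540 = 1.229 m³/s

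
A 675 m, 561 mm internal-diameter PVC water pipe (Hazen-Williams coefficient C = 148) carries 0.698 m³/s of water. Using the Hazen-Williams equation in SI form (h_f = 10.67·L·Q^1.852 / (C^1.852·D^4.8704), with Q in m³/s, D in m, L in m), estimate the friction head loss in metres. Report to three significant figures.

h_f = 10.67·675·0.698^1.852 / (148^1.852·0.561^4.8704) = 5.910 m

h_f ≈ 5.91 m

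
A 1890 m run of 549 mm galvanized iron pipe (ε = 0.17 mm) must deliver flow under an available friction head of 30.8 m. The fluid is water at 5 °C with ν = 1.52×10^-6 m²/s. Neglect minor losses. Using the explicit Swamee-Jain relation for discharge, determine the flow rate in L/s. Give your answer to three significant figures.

Swamee-Jain (Type II): Q = -0.965·√(gD⁵h_f/L)·ln[ε/(3.7D) + √(3.17ν²L/(gD³h_f))]
√(gD⁵h_f/L) = √(9.81·0.549⁵·30.8/1890) = 0.08929
ε/(3.7D) = 8.37×10^-5; √(3.17ν²L/(gD³h_f)) = 1.66×10^-5
Q = -0.965·0.08929·ln(1.003×10^-4) = 0.7933 m³/s
Check: V = 3.35 m/s, Re = 1.21×10^6, f = 0.01572, h_f = 31.0 m ≈ 30.8 m ✓

Q ≈ 793 L/s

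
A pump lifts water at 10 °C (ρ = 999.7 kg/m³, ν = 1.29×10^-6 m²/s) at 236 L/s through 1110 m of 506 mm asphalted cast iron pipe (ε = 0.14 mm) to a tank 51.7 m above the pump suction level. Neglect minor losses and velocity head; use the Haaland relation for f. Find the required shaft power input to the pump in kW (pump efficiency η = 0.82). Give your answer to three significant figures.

P_shaft ≈ 153 kW

V = 4Q/(πD²) = 1.174 m/s; Re = 4.60×10^5; ε/D = 2.77×10^-4; f = 0.01606
h_f = f(L/D)V²/2g = 2.473 m
Total head H = z + h_f = 51.7 + 2.473 = 54.17 m
P_hyd = ρgQH = 999.7·9.81·0.236·54.17 = 125.4 kW
P_shaft = P_hyd/η = 125.4/0.82 = 152.9 kW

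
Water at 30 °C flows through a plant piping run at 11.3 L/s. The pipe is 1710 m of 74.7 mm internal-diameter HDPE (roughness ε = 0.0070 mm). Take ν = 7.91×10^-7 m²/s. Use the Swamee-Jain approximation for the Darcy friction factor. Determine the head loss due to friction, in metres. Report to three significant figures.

h_f ≈ 123 m

V = 4Q/(πD²) = 4·0.0113/(π·0.0747²) = 2.578 m/s
Re = VD/ν = 2.578·0.0747/7.91×10^-7 = 2.43×10^5 → turbulent
ε/D = 0.0070/74.7 = 9.37×10^-5
Swamee-Jain: f = 0.01585
h_f = f(L/D)V²/(2g) = 0.01585·(1710/0.0747)·2.578²/(2·9.81) = 122.9 m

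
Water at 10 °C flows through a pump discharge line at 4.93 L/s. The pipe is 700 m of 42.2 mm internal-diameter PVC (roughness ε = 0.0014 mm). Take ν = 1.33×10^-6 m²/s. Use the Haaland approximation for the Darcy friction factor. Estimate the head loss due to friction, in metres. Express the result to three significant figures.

h_f ≈ 184 m

V = 4Q/(πD²) = 4·0.00493/(π·0.0422²) = 3.525 m/s
Re = VD/ν = 3.525·0.0422/1.33×10^-6 = 1.12×10^5 → turbulent
ε/D = 0.0014/42.2 = 3.32×10^-5
Haaland: f = 0.01756
h_f = f(L/D)V²/(2g) = 0.01756·(700/0.0422)·3.525²/(2·9.81) = 184.4 m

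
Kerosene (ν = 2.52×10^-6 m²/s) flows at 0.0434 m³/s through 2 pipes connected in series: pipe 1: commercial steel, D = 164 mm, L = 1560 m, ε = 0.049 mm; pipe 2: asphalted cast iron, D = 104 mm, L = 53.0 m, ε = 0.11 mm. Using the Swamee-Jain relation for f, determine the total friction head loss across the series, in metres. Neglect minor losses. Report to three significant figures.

Pipe 1: V = 2.055 m/s, Re = 1.34×10^5, ε/D = 2.99×10^-4, f = 0.01870, h_1 = f(L/D)V²/2g = 38.26 m
Pipe 2: V = 5.109 m/s, Re = 2.11×10^5, ε/D = 0.00106, f = 0.02135, h_2 = f(L/D)V²/2g = 14.48 m
Series → Q common, losses add: H = Σh = 52.74 m

H ≈ 52.7 m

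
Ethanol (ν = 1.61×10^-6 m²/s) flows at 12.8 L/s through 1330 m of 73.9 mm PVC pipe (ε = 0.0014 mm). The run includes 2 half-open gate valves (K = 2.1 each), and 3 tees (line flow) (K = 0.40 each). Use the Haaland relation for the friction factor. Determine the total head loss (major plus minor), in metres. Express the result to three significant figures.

H_L ≈ 140 m

V = 4Q/(πD²) = 2.984 m/s; V²/2g = 0.4539 m
Re = 1.37×10^5, ε/D = 1.89×10^-5 → f = 0.01680 (Haaland)
Major: h_f = f(L/D)·V²/2g = 0.01680·17997·0.4539 = 137.2 m
Minor: ΣK = 5.40; h_m = ΣK·V²/2g = 2.451 m
Total H_L = 137.2 + 2.451 = 139.7 m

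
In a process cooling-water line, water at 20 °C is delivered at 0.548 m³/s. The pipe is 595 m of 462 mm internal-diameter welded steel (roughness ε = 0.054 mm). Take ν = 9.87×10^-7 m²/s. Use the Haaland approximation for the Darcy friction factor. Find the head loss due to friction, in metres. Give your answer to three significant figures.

h_f ≈ 9.26 m

V = 4Q/(πD²) = 4·0.548/(π·0.462²) = 3.269 m/s
Re = VD/ν = 3.269·0.462/9.87×10^-7 = 1.53×10^6 → turbulent
ε/D = 0.054/462 = 1.17×10^-4
Haaland: f = 0.01320
h_f = f(L/D)V²/(2g) = 0.01320·(595/0.462)·3.269²/(2·9.81) = 9.260 m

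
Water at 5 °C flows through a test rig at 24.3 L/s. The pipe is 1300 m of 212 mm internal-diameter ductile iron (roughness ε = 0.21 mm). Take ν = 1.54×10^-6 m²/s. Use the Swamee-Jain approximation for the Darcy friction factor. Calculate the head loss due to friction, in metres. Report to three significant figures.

V = 4Q/(πD²) = 4·0.0243/(π·0.212²) = 0.6884 m/s
Re = VD/ν = 0.6884·0.212/1.54×10^-6 = 9.48×10^4 → turbulent
ε/D = 0.21/212 = 9.91×10^-4
Swamee-Jain: f = 0.02242
h_f = f(L/D)V²/(2g) = 0.02242·(1300/0.212)·0.6884²/(2·9.81) = 3.321 m

h_f ≈ 3.32 m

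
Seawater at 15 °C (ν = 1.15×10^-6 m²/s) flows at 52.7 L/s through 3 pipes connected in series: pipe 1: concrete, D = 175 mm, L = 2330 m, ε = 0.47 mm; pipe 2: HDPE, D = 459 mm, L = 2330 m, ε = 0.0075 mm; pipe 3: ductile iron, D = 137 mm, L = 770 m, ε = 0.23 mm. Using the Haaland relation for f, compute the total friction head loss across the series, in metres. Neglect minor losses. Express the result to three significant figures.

Pipe 1: V = 2.191 m/s, Re = 3.33×10^5, ε/D = 0.00269, f = 0.02581, h_1 = f(L/D)V²/2g = 84.09 m
Pipe 2: V = 0.3185 m/s, Re = 1.27×10^5, ε/D = 1.63×10^-5, f = 0.01704, h_2 = f(L/D)V²/2g = 0.4471 m
Pipe 3: V = 3.575 m/s, Re = 4.26×10^5, ε/D = 0.00168, f = 0.02284, h_3 = f(L/D)V²/2g = 83.62 m
Series → Q common, losses add: H = Σh = 168.2 m

H ≈ 168 m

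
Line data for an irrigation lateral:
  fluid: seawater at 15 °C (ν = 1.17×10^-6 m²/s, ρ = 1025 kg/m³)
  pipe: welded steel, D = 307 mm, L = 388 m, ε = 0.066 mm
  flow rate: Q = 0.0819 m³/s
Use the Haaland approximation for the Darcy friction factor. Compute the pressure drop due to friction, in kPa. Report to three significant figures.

Δp ≈ 12.9 kPa

V = 4Q/(πD²) = 4·0.0819/(π·0.307²) = 1.106 m/s
Re = VD/ν = 1.106·0.307/1.17×10^-6 = 2.90×10^5 → turbulent
ε/D = 0.066/307 = 2.15×10^-4
Haaland: f = 0.01624
h_f = f(L/D)V²/(2g) = 0.01624·(388/0.307)·1.106²/(2·9.81) = 1.280 m
Δp = ρg·h_f = 1025·9.81·1.280 = 12.87 kPa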